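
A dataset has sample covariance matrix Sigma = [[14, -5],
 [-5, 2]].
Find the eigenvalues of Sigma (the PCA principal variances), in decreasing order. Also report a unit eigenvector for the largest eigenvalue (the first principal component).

Step 1 — characteristic polynomial of 2×2 Sigma:
  det(Sigma - λI) = λ² - trace · λ + det = 0.
  trace = 14 + 2 = 16, det = 14·2 - (-5)² = 3.
Step 2 — discriminant:
  Δ = trace² - 4·det = 256 - 12 = 244.
Step 3 — eigenvalues:
  λ = (trace ± √Δ)/2 = (16 ± 15.6205)/2,
  λ_1 = 15.8102,  λ_2 = 0.1898.

Step 4 — unit eigenvector for λ_1: solve (Sigma - λ_1 I)v = 0. First row:
  (14 - 15.8102)·v_x + (-5)·v_y = 0, i.e. (-1.8102)·v_x + (-5)·v_y = 0,
  so v ∝ (b, λ_1 - a) = (-5, 1.8102); multiply by -1 so the first entry is positive: u = (5, -1.8102).
  ||u|| = √((5)² + (-1.8102)²) = √(28.277) ≈ 5.3176,
  v_1 = u/||u|| ≈ (0.9403, -0.3404) (||v_1|| = 1).

λ_1 = 15.8102,  λ_2 = 0.1898;  v_1 ≈ (0.9403, -0.3404)


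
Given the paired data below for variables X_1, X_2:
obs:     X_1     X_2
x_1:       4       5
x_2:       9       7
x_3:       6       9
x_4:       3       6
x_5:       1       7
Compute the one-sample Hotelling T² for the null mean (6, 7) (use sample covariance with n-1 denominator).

Step 1 — sample mean vector:
  mean(X_1) = (4 + 9 + 6 + 3 + 1) / 5 = 23/5 = 4.6
  mean(X_2) = (5 + 7 + 9 + 6 + 7) / 5 = 34/5 = 6.8
  x̄ = (4.6, 6.8),  deviation x̄ - mu_0 = (4.6, 6.8) - (6, 7) = (-1.4, -0.2).

Step 2 — sample covariance matrix, S[i,j] = (1/(n-1)) · Σ_k (x_{k,i} - mean_i) · (x_{k,j} - mean_j), divisor n-1 = 4:
  S[X_1,X_1] = ((-0.6)·(-0.6) + (4.4)·(4.4) + (1.4)·(1.4) + (-1.6)·(-1.6) + (-3.6)·(-3.6)) / 4 = 37.2/4 = 9.3
  S[X_1,X_2] = ((-0.6)·(-1.8) + (4.4)·(0.2) + (1.4)·(2.2) + (-1.6)·(-0.8) + (-3.6)·(0.2)) / 4 = 5.6/4 = 1.4
  S[X_2,X_2] = ((-1.8)·(-1.8) + (0.2)·(0.2) + (2.2)·(2.2) + (-0.8)·(-0.8) + (0.2)·(0.2)) / 4 = 8.8/4 = 2.2
  S = [[9.3, 1.4],
 [1.4, 2.2]].

Step 3 — invert S. det(S) = 9.3·2.2 - (1.4)² = 18.5.
  S^{-1} = (1/det) · [[d, -b], [-b, a]] = [[0.1189, -0.0757],
 [-0.0757, 0.5027]].

Step 4 — quadratic form (x̄ - mu_0)^T · S^{-1} · (x̄ - mu_0):
  S^{-1} · (x̄ - mu_0) = (-0.1514, 0.0054),
  (x̄ - mu_0)^T · [...] = (-1.4)·(-0.1514) + (-0.2)·(0.0054) = 0.2108.

Step 5 — scale by n: T² = 5 · 0.2108 = 1.0541.

T² ≈ 1.0541


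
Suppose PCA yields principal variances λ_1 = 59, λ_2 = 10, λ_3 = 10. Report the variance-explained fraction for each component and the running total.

Step 1 — total variance = trace(Sigma) = Σ λ_i = 59 + 10 + 10 = 79.

Step 2 — fraction explained by component i = λ_i / Σ λ:
  PC1: 59/79 = 0.7468
  PC2: 10/79 = 0.1266
  PC3: 10/79 = 0.1266

Step 3 — cumulative fraction after k components = (λ_1 + ... + λ_k) / Σ λ:
  k = 1: 59/79 = 0.7468
  k = 2: (59 + 10)/79 = 69/79 = 0.8734
  k = 3: (59 + 10 + 10)/79 = 79/79 = 1

Summary (fraction, with percent):

explained: PC1 0.7468 (74.68%), PC2 0.1266 (12.66%), PC3 0.1266 (12.66%);  cumulative: 0.7468, 0.8734, 1


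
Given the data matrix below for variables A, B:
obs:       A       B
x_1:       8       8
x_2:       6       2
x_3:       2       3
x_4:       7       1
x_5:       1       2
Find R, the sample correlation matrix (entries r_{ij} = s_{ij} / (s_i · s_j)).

Step 1 — column means:
  mean(A) = (8 + 6 + 2 + 7 + 1) / 5 = 24/5 = 4.8
  mean(B) = (8 + 2 + 3 + 1 + 2) / 5 = 16/5 = 3.2

Step 2 — sample variances and covariances s[i,j] = (1/(n-1)) · Σ_k (x_{k,i} - mean_i) · (x_{k,j} - mean_j), with n-1 = 4:
  s[A,A] = ((3.2)·(3.2) + (1.2)·(1.2) + (-2.8)·(-2.8) + (2.2)·(2.2) + (-3.8)·(-3.8)) / 4 = 38.8/4 = 9.7
  s[A,B] = ((3.2)·(4.8) + (1.2)·(-1.2) + (-2.8)·(-0.2) + (2.2)·(-2.2) + (-3.8)·(-1.2)) / 4 = 14.2/4 = 3.55
  s[B,B] = ((4.8)·(4.8) + (-1.2)·(-1.2) + (-0.2)·(-0.2) + (-2.2)·(-2.2) + (-1.2)·(-1.2)) / 4 = 30.8/4 = 7.7
  Sample standard deviations s_i = √(s[i,i]):
  s(A) = √(9.7) = 3.1145
  s(B) = √(7.7) = 2.7749

Step 3 — r_{ij} = s_{ij} / (s_i · s_j):
  r[A,A] = 1 (diagonal).
  r[A,B] = 3.55 / (3.1145 · 2.7749) = 3.55 / 8.6423 = 0.4108
  r[B,B] = 1 (diagonal).

R is symmetric with unit diagonal. Assembling:

R = [[1, 0.4108],
 [0.4108, 1]]


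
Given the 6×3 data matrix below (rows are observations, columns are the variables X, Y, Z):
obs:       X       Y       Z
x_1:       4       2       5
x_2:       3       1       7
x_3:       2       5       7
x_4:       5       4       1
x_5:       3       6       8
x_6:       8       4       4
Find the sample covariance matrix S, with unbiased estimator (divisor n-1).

Step 1 — column means:
  mean(X) = (4 + 3 + 2 + 5 + 3 + 8) / 6 = 25/6 = 4.1667
  mean(Y) = (2 + 1 + 5 + 4 + 6 + 4) / 6 = 22/6 = 3.6667
  mean(Z) = (5 + 7 + 7 + 1 + 8 + 4) / 6 = 32/6 = 5.3333

Step 2 — sample covariance S[i,j] = (1/(n-1)) · Σ_k (x_{k,i} - mean_i) · (x_{k,j} - mean_j), with n-1 = 5.
  S[X,X] = ((-0.1667)·(-0.1667) + (-1.1667)·(-1.1667) + (-2.1667)·(-2.1667) + (0.8333)·(0.8333) + (-1.1667)·(-1.1667) + (3.8333)·(3.8333)) / 5 = 22.8333/5 = 4.5667
  S[X,Y] = ((-0.1667)·(-1.6667) + (-1.1667)·(-2.6667) + (-2.1667)·(1.3333) + (0.8333)·(0.3333) + (-1.1667)·(2.3333) + (3.8333)·(0.3333)) / 5 = -0.6667/5 = -0.1333
  S[X,Z] = ((-0.1667)·(-0.3333) + (-1.1667)·(1.6667) + (-2.1667)·(1.6667) + (0.8333)·(-4.3333) + (-1.1667)·(2.6667) + (3.8333)·(-1.3333)) / 5 = -17.3333/5 = -3.4667
  S[Y,Y] = ((-1.6667)·(-1.6667) + (-2.6667)·(-2.6667) + (1.3333)·(1.3333) + (0.3333)·(0.3333) + (2.3333)·(2.3333) + (0.3333)·(0.3333)) / 5 = 17.3333/5 = 3.4667
  S[Y,Z] = ((-1.6667)·(-0.3333) + (-2.6667)·(1.6667) + (1.3333)·(1.6667) + (0.3333)·(-4.3333) + (2.3333)·(2.6667) + (0.3333)·(-1.3333)) / 5 = 2.6667/5 = 0.5333
  S[Z,Z] = ((-0.3333)·(-0.3333) + (1.6667)·(1.6667) + (1.6667)·(1.6667) + (-4.3333)·(-4.3333) + (2.6667)·(2.6667) + (-1.3333)·(-1.3333)) / 5 = 33.3333/5 = 6.6667

S is symmetric (S[j,i] = S[i,j]). Assembling:

S = [[4.5667, -0.1333, -3.4667],
 [-0.1333, 3.4667, 0.5333],
 [-3.4667, 0.5333, 6.6667]]


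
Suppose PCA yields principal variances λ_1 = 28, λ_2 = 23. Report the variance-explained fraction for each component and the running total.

Step 1 — total variance = trace(Sigma) = Σ λ_i = 28 + 23 = 51.

Step 2 — fraction explained by component i = λ_i / Σ λ:
  PC1: 28/51 = 0.549
  PC2: 23/51 = 0.451

Step 3 — cumulative fraction after k components = (λ_1 + ... + λ_k) / Σ λ:
  k = 1: 28/51 = 0.549
  k = 2: (28 + 23)/51 = 51/51 = 1

Summary (fraction, with percent):

explained: PC1 0.549 (54.9%), PC2 0.451 (45.1%);  cumulative: 0.549, 1


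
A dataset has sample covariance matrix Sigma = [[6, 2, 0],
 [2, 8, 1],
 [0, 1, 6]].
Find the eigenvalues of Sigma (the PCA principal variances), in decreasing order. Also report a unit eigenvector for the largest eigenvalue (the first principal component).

Step 1 — characteristic polynomial p(λ) = det(λI - Sigma) = λ³ - tr·λ² + c_1·λ - det, where tr = trace, c_1 = sum of the principal 2×2 minors, det = det(Sigma):
  tr = 6 + 8 + 6 = 20,
  c_1 = (6·8 - (2)²) + (6·6 - (0)²) + (8·6 - (1)²) = 44 + 36 + 47 = 127,
  det = 6·(8·6 - (1)²) - (2)·((2)·6 - (1)·(0)) + (0)·((2)·(1) - 8·(0)) = 6·(47) - (2)·(12) + (0)·(2) = 258.
  So p(λ) = λ³ - 20λ² + 127λ - 258.
Step 2 — look for an integer root (rational root theorem: any rational root is an integer divisor of 258). Testing λ = 6:
  p(6) = 216 - 720 + 762 - 258 = 0  ✓
  Dividing out (λ - 6): p(λ) = (λ - 6)(λ² - 14λ + 43).
Step 3 — remaining eigenvalues from the quadratic λ² - 14λ + 43 = 0:
  Δ = 14² - 4·43 = 196 - 172 = 24,  λ = (14 ± √24)/2 = (14 ± 4.899)/2 ≈ 9.4495 or 4.5505.
  Sorted: λ_1 = 9.4495,  λ_2 = 6,  λ_3 = 4.5505  (check: sum = 20 = tr ✓).

Step 4 — unit eigenvector for λ_1 ≈ 9.4495: v spans the null space of (Sigma - λ_1 I), whose rows are
  r_1 = (-3.4495, 2, 0),  r_2 = (2, -1.4495, 1),  r_3 = (0, 1, -3.4495).
  v is orthogonal to every row, so take v ∝ r_1 × r_2 = ((2)·(1) - (0)·(-1.4495), (0)·(2) - (-3.4495)·(1), (-3.4495)·(-1.4495) - (2)·(2)) ≈ (2, 3.4495, 1).
  Let u = (2, 3.4495, 1).
  ||u|| = √((2)² + (3.4495)² + (1)²) = √(16.899) ≈ 4.1108,  v_1 = u/||u|| ≈ (0.4865, 0.8391, 0.2433) (||v_1|| = 1).

λ_1 = 9.4495,  λ_2 = 6,  λ_3 = 4.5505;  v_1 ≈ (0.4865, 0.8391, 0.2433)


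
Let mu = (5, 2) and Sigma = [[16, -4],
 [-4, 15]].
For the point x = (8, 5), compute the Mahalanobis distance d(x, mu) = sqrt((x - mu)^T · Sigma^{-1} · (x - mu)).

Step 1 — centre the observation: (x - mu) = (3, 3).

Step 2 — invert Sigma. det(Sigma) = 16·15 - (-4)² = 224.
  Sigma^{-1} = (1/det) · [[d, -b], [-b, a]] = [[0.067, 0.0179],
 [0.0179, 0.0714]].

Step 3 — form the quadratic (x - mu)^T · Sigma^{-1} · (x - mu):
  Sigma^{-1} · (x - mu) = (0.2545, 0.2679).
  (x - mu)^T · [Sigma^{-1} · (x - mu)] = (3)·(0.2545) + (3)·(0.2679) = 1.567.

Step 4 — take square root: d = √(1.567) ≈ 1.2518.

d(x, mu) = √(1.567) ≈ 1.2518


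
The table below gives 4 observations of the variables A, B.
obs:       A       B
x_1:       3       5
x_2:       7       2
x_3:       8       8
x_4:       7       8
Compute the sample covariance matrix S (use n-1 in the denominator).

Step 1 — column means:
  mean(A) = (3 + 7 + 8 + 7) / 4 = 25/4 = 6.25
  mean(B) = (5 + 2 + 8 + 8) / 4 = 23/4 = 5.75

Step 2 — sample covariance S[i,j] = (1/(n-1)) · Σ_k (x_{k,i} - mean_i) · (x_{k,j} - mean_j), with n-1 = 3.
  S[A,A] = ((-3.25)·(-3.25) + (0.75)·(0.75) + (1.75)·(1.75) + (0.75)·(0.75)) / 3 = 14.75/3 = 4.9167
  S[A,B] = ((-3.25)·(-0.75) + (0.75)·(-3.75) + (1.75)·(2.25) + (0.75)·(2.25)) / 3 = 5.25/3 = 1.75
  S[B,B] = ((-0.75)·(-0.75) + (-3.75)·(-3.75) + (2.25)·(2.25) + (2.25)·(2.25)) / 3 = 24.75/3 = 8.25

S is symmetric (S[j,i] = S[i,j]). Assembling:

S = [[4.9167, 1.75],
 [1.75, 8.25]]


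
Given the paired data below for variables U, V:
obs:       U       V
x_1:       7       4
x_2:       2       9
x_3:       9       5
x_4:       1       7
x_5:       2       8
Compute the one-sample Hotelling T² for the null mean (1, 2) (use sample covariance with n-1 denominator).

Step 1 — sample mean vector:
  mean(U) = (7 + 2 + 9 + 1 + 2) / 5 = 21/5 = 4.2
  mean(V) = (4 + 9 + 5 + 7 + 8) / 5 = 33/5 = 6.6
  x̄ = (4.2, 6.6),  deviation x̄ - mu_0 = (4.2, 6.6) - (1, 2) = (3.2, 4.6).

Step 2 — sample covariance matrix, S[i,j] = (1/(n-1)) · Σ_k (x_{k,i} - mean_i) · (x_{k,j} - mean_j), divisor n-1 = 4:
  S[U,U] = ((2.8)·(2.8) + (-2.2)·(-2.2) + (4.8)·(4.8) + (-3.2)·(-3.2) + (-2.2)·(-2.2)) / 4 = 50.8/4 = 12.7
  S[U,V] = ((2.8)·(-2.6) + (-2.2)·(2.4) + (4.8)·(-1.6) + (-3.2)·(0.4) + (-2.2)·(1.4)) / 4 = -24.6/4 = -6.15
  S[V,V] = ((-2.6)·(-2.6) + (2.4)·(2.4) + (-1.6)·(-1.6) + (0.4)·(0.4) + (1.4)·(1.4)) / 4 = 17.2/4 = 4.3
  S = [[12.7, -6.15],
 [-6.15, 4.3]].

Step 3 — invert S. det(S) = 12.7·4.3 - (-6.15)² = 16.7875.
  S^{-1} = (1/det) · [[d, -b], [-b, a]] = [[0.2561, 0.3663],
 [0.3663, 0.7565]].

Step 4 — quadratic form (x̄ - mu_0)^T · S^{-1} · (x̄ - mu_0):
  S^{-1} · (x̄ - mu_0) = (2.5048, 4.6523),
  (x̄ - mu_0)^T · [...] = (3.2)·(2.5048) + (4.6)·(4.6523) = 29.4159.

Step 5 — scale by n: T² = 5 · 29.4159 = 147.0797.

T² ≈ 147.0797


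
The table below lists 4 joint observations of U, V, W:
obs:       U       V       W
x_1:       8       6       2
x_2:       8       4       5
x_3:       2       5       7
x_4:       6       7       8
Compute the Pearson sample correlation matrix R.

Step 1 — column means:
  mean(U) = (8 + 8 + 2 + 6) / 4 = 24/4 = 6
  mean(V) = (6 + 4 + 5 + 7) / 4 = 22/4 = 5.5
  mean(W) = (2 + 5 + 7 + 8) / 4 = 22/4 = 5.5

Step 2 — sample variances and covariances s[i,j] = (1/(n-1)) · Σ_k (x_{k,i} - mean_i) · (x_{k,j} - mean_j), with n-1 = 3:
  s[U,U] = ((2)·(2) + (2)·(2) + (-4)·(-4) + (0)·(0)) / 3 = 24/3 = 8
  s[U,V] = ((2)·(0.5) + (2)·(-1.5) + (-4)·(-0.5) + (0)·(1.5)) / 3 = 0/3 = 0
  s[U,W] = ((2)·(-3.5) + (2)·(-0.5) + (-4)·(1.5) + (0)·(2.5)) / 3 = -14/3 = -4.6667
  s[V,V] = ((0.5)·(0.5) + (-1.5)·(-1.5) + (-0.5)·(-0.5) + (1.5)·(1.5)) / 3 = 5/3 = 1.6667
  s[V,W] = ((0.5)·(-3.5) + (-1.5)·(-0.5) + (-0.5)·(1.5) + (1.5)·(2.5)) / 3 = 2/3 = 0.6667
  s[W,W] = ((-3.5)·(-3.5) + (-0.5)·(-0.5) + (1.5)·(1.5) + (2.5)·(2.5)) / 3 = 21/3 = 7
  Sample standard deviations s_i = √(s[i,i]):
  s(U) = √(8) = 2.8284
  s(V) = √(1.6667) = 1.291
  s(W) = √(7) = 2.6458

Step 3 — r_{ij} = s_{ij} / (s_i · s_j):
  r[U,U] = 1 (diagonal).
  r[U,V] = 0 / (2.8284 · 1.291) = 0 / 3.6515 = 0
  r[U,W] = -4.6667 / (2.8284 · 2.6458) = -4.6667 / 7.4833 = -0.6236
  r[V,V] = 1 (diagonal).
  r[V,W] = 0.6667 / (1.291 · 2.6458) = 0.6667 / 3.4157 = 0.1952
  r[W,W] = 1 (diagonal).

R is symmetric with unit diagonal. Assembling:

R = [[1, 0, -0.6236],
 [0, 1, 0.1952],
 [-0.6236, 0.1952, 1]]


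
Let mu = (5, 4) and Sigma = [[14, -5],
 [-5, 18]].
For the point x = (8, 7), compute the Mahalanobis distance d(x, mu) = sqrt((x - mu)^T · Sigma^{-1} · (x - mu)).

Step 1 — centre the observation: (x - mu) = (3, 3).

Step 2 — invert Sigma. det(Sigma) = 14·18 - (-5)² = 227.
  Sigma^{-1} = (1/det) · [[d, -b], [-b, a]] = [[0.0793, 0.022],
 [0.022, 0.0617]].

Step 3 — form the quadratic (x - mu)^T · Sigma^{-1} · (x - mu):
  Sigma^{-1} · (x - mu) = (0.304, 0.2511).
  (x - mu)^T · [Sigma^{-1} · (x - mu)] = (3)·(0.304) + (3)·(0.2511) = 1.6652.

Step 4 — take square root: d = √(1.6652) ≈ 1.2904.

d(x, mu) = √(1.6652) ≈ 1.2904


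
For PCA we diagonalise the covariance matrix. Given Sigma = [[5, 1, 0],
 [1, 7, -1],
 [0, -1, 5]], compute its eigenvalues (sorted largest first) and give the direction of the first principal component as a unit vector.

Step 1 — characteristic polynomial p(λ) = det(λI - Sigma) = λ³ - tr·λ² + c_1·λ - det, where tr = trace, c_1 = sum of the principal 2×2 minors, det = det(Sigma):
  tr = 5 + 7 + 5 = 17,
  c_1 = (5·7 - (1)²) + (5·5 - (0)²) + (7·5 - (-1)²) = 34 + 25 + 34 = 93,
  det = 5·(7·5 - (-1)²) - (1)·((1)·5 - (-1)·(0)) + (0)·((1)·(-1) - 7·(0)) = 5·(34) - (1)·(5) + (0)·(-1) = 165.
  So p(λ) = λ³ - 17λ² + 93λ - 165.
Step 2 — look for an integer root (rational root theorem: any rational root is an integer divisor of 165). Testing λ = 5:
  p(5) = 125 - 425 + 465 - 165 = 0  ✓
  Dividing out (λ - 5): p(λ) = (λ - 5)(λ² - 12λ + 33).
Step 3 — remaining eigenvalues from the quadratic λ² - 12λ + 33 = 0:
  Δ = 12² - 4·33 = 144 - 132 = 12,  λ = (12 ± √12)/2 = (12 ± 3.4641)/2 ≈ 7.7321 or 4.2679.
  Sorted: λ_1 = 7.7321,  λ_2 = 5,  λ_3 = 4.2679  (check: sum = 17 = tr ✓).

Step 4 — unit eigenvector for λ_1 ≈ 7.7321: v spans the null space of (Sigma - λ_1 I), whose rows are
  r_1 = (-2.7321, 1, 0),  r_2 = (1, -0.7321, -1),  r_3 = (0, -1, -2.7321).
  v is orthogonal to every row, so take v ∝ r_1 × r_2 = ((1)·(-1) - (0)·(-0.7321), (0)·(1) - (-2.7321)·(-1), (-2.7321)·(-0.7321) - (1)·(1)) ≈ (-1, -2.7321, 1).
  Rescale (multiply by -1 so the first nonzero entry is positive): u = (1, 2.7321, -1).
  ||u|| = √((1)² + (2.7321)² + (-1)²) = √(9.4641) ≈ 3.0764,  v_1 = u/||u|| ≈ (0.3251, 0.8881, -0.3251) (||v_1|| = 1).

λ_1 = 7.7321,  λ_2 = 5,  λ_3 = 4.2679;  v_1 ≈ (0.3251, 0.8881, -0.3251)


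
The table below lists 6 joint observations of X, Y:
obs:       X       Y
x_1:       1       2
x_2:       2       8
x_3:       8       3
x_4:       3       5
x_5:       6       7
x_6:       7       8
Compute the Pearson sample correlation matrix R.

Step 1 — column means:
  mean(X) = (1 + 2 + 8 + 3 + 6 + 7) / 6 = 27/6 = 4.5
  mean(Y) = (2 + 8 + 3 + 5 + 7 + 8) / 6 = 33/6 = 5.5

Step 2 — sample variances and covariances s[i,j] = (1/(n-1)) · Σ_k (x_{k,i} - mean_i) · (x_{k,j} - mean_j), with n-1 = 5:
  s[X,X] = ((-3.5)·(-3.5) + (-2.5)·(-2.5) + (3.5)·(3.5) + (-1.5)·(-1.5) + (1.5)·(1.5) + (2.5)·(2.5)) / 5 = 41.5/5 = 8.3
  s[X,Y] = ((-3.5)·(-3.5) + (-2.5)·(2.5) + (3.5)·(-2.5) + (-1.5)·(-0.5) + (1.5)·(1.5) + (2.5)·(2.5)) / 5 = 6.5/5 = 1.3
  s[Y,Y] = ((-3.5)·(-3.5) + (2.5)·(2.5) + (-2.5)·(-2.5) + (-0.5)·(-0.5) + (1.5)·(1.5) + (2.5)·(2.5)) / 5 = 33.5/5 = 6.7
  Sample standard deviations s_i = √(s[i,i]):
  s(X) = √(8.3) = 2.881
  s(Y) = √(6.7) = 2.5884

Step 3 — r_{ij} = s_{ij} / (s_i · s_j):
  r[X,X] = 1 (diagonal).
  r[X,Y] = 1.3 / (2.881 · 2.5884) = 1.3 / 7.4572 = 0.1743
  r[Y,Y] = 1 (diagonal).

R is symmetric with unit diagonal. Assembling:

R = [[1, 0.1743],
 [0.1743, 1]]


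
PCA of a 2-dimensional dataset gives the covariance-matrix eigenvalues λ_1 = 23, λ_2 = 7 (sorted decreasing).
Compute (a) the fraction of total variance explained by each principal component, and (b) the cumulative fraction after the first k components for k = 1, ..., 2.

Step 1 — total variance = trace(Sigma) = Σ λ_i = 23 + 7 = 30.

Step 2 — fraction explained by component i = λ_i / Σ λ:
  PC1: 23/30 = 0.7667
  PC2: 7/30 = 0.2333

Step 3 — cumulative fraction after k components = (λ_1 + ... + λ_k) / Σ λ:
  k = 1: 23/30 = 0.7667
  k = 2: (23 + 7)/30 = 30/30 = 1

Summary (fraction, with percent):

explained: PC1 0.7667 (76.67%), PC2 0.2333 (23.33%);  cumulative: 0.7667, 1


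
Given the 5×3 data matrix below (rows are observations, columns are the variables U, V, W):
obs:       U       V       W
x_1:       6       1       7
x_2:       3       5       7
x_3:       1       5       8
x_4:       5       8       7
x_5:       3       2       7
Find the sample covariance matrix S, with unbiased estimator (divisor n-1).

Step 1 — column means:
  mean(U) = (6 + 3 + 1 + 5 + 3) / 5 = 18/5 = 3.6
  mean(V) = (1 + 5 + 5 + 8 + 2) / 5 = 21/5 = 4.2
  mean(W) = (7 + 7 + 8 + 7 + 7) / 5 = 36/5 = 7.2

Step 2 — sample covariance S[i,j] = (1/(n-1)) · Σ_k (x_{k,i} - mean_i) · (x_{k,j} - mean_j), with n-1 = 4.
  S[U,U] = ((2.4)·(2.4) + (-0.6)·(-0.6) + (-2.6)·(-2.6) + (1.4)·(1.4) + (-0.6)·(-0.6)) / 4 = 15.2/4 = 3.8
  S[U,V] = ((2.4)·(-3.2) + (-0.6)·(0.8) + (-2.6)·(0.8) + (1.4)·(3.8) + (-0.6)·(-2.2)) / 4 = -3.6/4 = -0.9
  S[U,W] = ((2.4)·(-0.2) + (-0.6)·(-0.2) + (-2.6)·(0.8) + (1.4)·(-0.2) + (-0.6)·(-0.2)) / 4 = -2.6/4 = -0.65
  S[V,V] = ((-3.2)·(-3.2) + (0.8)·(0.8) + (0.8)·(0.8) + (3.8)·(3.8) + (-2.2)·(-2.2)) / 4 = 30.8/4 = 7.7
  S[V,W] = ((-3.2)·(-0.2) + (0.8)·(-0.2) + (0.8)·(0.8) + (3.8)·(-0.2) + (-2.2)·(-0.2)) / 4 = 0.8/4 = 0.2
  S[W,W] = ((-0.2)·(-0.2) + (-0.2)·(-0.2) + (0.8)·(0.8) + (-0.2)·(-0.2) + (-0.2)·(-0.2)) / 4 = 0.8/4 = 0.2

S is symmetric (S[j,i] = S[i,j]). Assembling:

S = [[3.8, -0.9, -0.65],
 [-0.9, 7.7, 0.2],
 [-0.65, 0.2, 0.2]]


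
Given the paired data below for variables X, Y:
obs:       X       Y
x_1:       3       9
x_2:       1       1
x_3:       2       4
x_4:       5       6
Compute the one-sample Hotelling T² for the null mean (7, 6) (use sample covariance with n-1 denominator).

Step 1 — sample mean vector:
  mean(X) = (3 + 1 + 2 + 5) / 4 = 11/4 = 2.75
  mean(Y) = (9 + 1 + 4 + 6) / 4 = 20/4 = 5
  x̄ = (2.75, 5),  deviation x̄ - mu_0 = (2.75, 5) - (7, 6) = (-4.25, -1).

Step 2 — sample covariance matrix, S[i,j] = (1/(n-1)) · Σ_k (x_{k,i} - mean_i) · (x_{k,j} - mean_j), divisor n-1 = 3:
  S[X,X] = ((0.25)·(0.25) + (-1.75)·(-1.75) + (-0.75)·(-0.75) + (2.25)·(2.25)) / 3 = 8.75/3 = 2.9167
  S[X,Y] = ((0.25)·(4) + (-1.75)·(-4) + (-0.75)·(-1) + (2.25)·(1)) / 3 = 11/3 = 3.6667
  S[Y,Y] = ((4)·(4) + (-4)·(-4) + (-1)·(-1) + (1)·(1)) / 3 = 34/3 = 11.3333
  S = [[2.9167, 3.6667],
 [3.6667, 11.3333]].

Step 3 — invert S. det(S) = 2.9167·11.3333 - (3.6667)² = 19.6111.
  S^{-1} = (1/det) · [[d, -b], [-b, a]] = [[0.5779, -0.187],
 [-0.187, 0.1487]].

Step 4 — quadratic form (x̄ - mu_0)^T · S^{-1} · (x̄ - mu_0):
  S^{-1} · (x̄ - mu_0) = (-2.2691, 0.6459),
  (x̄ - mu_0)^T · [...] = (-4.25)·(-2.2691) + (-1)·(0.6459) = 8.9979.

Step 5 — scale by n: T² = 4 · 8.9979 = 35.9915.

T² ≈ 35.9915


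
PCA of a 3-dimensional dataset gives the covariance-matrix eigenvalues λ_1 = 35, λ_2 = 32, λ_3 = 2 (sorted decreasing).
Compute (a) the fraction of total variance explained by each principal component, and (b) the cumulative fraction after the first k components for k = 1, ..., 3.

Step 1 — total variance = trace(Sigma) = Σ λ_i = 35 + 32 + 2 = 69.

Step 2 — fraction explained by component i = λ_i / Σ λ:
  PC1: 35/69 = 0.5072
  PC2: 32/69 = 0.4638
  PC3: 2/69 = 0.029

Step 3 — cumulative fraction after k components = (λ_1 + ... + λ_k) / Σ λ:
  k = 1: 35/69 = 0.5072
  k = 2: (35 + 32)/69 = 67/69 = 0.971
  k = 3: (35 + 32 + 2)/69 = 69/69 = 1

Summary (fraction, with percent):

explained: PC1 0.5072 (50.72%), PC2 0.4638 (46.38%), PC3 0.029 (2.9%);  cumulative: 0.5072, 0.971, 1


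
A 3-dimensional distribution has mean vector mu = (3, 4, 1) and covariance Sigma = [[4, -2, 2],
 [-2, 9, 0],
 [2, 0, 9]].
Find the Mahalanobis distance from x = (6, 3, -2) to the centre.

Step 1 — centre the observation: (x - mu) = (3, -1, -3).

Step 2 — invert Sigma (cofactor / det for 3×3, or solve directly):
  Sigma^{-1} = [[0.3214, 0.0714, -0.0714],
 [0.0714, 0.127, -0.0159],
 [-0.0714, -0.0159, 0.127]].

Step 3 — form the quadratic (x - mu)^T · Sigma^{-1} · (x - mu):
  Sigma^{-1} · (x - mu) = (1.1071, 0.1349, -0.5794).
  (x - mu)^T · [Sigma^{-1} · (x - mu)] = (3)·(1.1071) + (-1)·(0.1349) + (-3)·(-0.5794) = 4.9246.

Step 4 — take square root: d = √(4.9246) ≈ 2.2191.

d(x, mu) = √(4.9246) ≈ 2.2191


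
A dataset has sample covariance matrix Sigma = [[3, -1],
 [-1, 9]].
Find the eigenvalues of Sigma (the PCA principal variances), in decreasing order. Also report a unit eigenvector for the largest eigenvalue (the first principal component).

Step 1 — characteristic polynomial of 2×2 Sigma:
  det(Sigma - λI) = λ² - trace · λ + det = 0.
  trace = 3 + 9 = 12, det = 3·9 - (-1)² = 26.
Step 2 — discriminant:
  Δ = trace² - 4·det = 144 - 104 = 40.
Step 3 — eigenvalues:
  λ = (trace ± √Δ)/2 = (12 ± 6.3246)/2,
  λ_1 = 9.1623,  λ_2 = 2.8377.

Step 4 — unit eigenvector for λ_1: solve (Sigma - λ_1 I)v = 0. First row:
  (3 - 9.1623)·v_x + (-1)·v_y = 0, i.e. (-6.1623)·v_x + (-1)·v_y = 0,
  so v ∝ (b, λ_1 - a) = (-1, 6.1623); multiply by -1 so the first entry is positive: u = (1, -6.1623).
  ||u|| = √((1)² + (-6.1623)²) = √(38.9737) ≈ 6.2429,
  v_1 = u/||u|| ≈ (0.1602, -0.9871) (||v_1|| = 1).

λ_1 = 9.1623,  λ_2 = 2.8377;  v_1 ≈ (0.1602, -0.9871)


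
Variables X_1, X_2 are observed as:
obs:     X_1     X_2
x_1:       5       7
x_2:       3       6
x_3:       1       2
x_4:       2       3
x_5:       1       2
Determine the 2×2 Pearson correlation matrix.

Step 1 — column means:
  mean(X_1) = (5 + 3 + 1 + 2 + 1) / 5 = 12/5 = 2.4
  mean(X_2) = (7 + 6 + 2 + 3 + 2) / 5 = 20/5 = 4

Step 2 — sample variances and covariances s[i,j] = (1/(n-1)) · Σ_k (x_{k,i} - mean_i) · (x_{k,j} - mean_j), with n-1 = 4:
  s[X_1,X_1] = ((2.6)·(2.6) + (0.6)·(0.6) + (-1.4)·(-1.4) + (-0.4)·(-0.4) + (-1.4)·(-1.4)) / 4 = 11.2/4 = 2.8
  s[X_1,X_2] = ((2.6)·(3) + (0.6)·(2) + (-1.4)·(-2) + (-0.4)·(-1) + (-1.4)·(-2)) / 4 = 15/4 = 3.75
  s[X_2,X_2] = ((3)·(3) + (2)·(2) + (-2)·(-2) + (-1)·(-1) + (-2)·(-2)) / 4 = 22/4 = 5.5
  Sample standard deviations s_i = √(s[i,i]):
  s(X_1) = √(2.8) = 1.6733
  s(X_2) = √(5.5) = 2.3452

Step 3 — r_{ij} = s_{ij} / (s_i · s_j):
  r[X_1,X_1] = 1 (diagonal).
  r[X_1,X_2] = 3.75 / (1.6733 · 2.3452) = 3.75 / 3.9243 = 0.9556
  r[X_2,X_2] = 1 (diagonal).

R is symmetric with unit diagonal. Assembling:

R = [[1, 0.9556],
 [0.9556, 1]]


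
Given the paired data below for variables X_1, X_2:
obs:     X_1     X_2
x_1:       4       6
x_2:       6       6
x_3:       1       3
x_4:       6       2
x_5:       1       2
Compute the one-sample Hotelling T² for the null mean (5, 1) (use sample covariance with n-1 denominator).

Step 1 — sample mean vector:
  mean(X_1) = (4 + 6 + 1 + 6 + 1) / 5 = 18/5 = 3.6
  mean(X_2) = (6 + 6 + 3 + 2 + 2) / 5 = 19/5 = 3.8
  x̄ = (3.6, 3.8),  deviation x̄ - mu_0 = (3.6, 3.8) - (5, 1) = (-1.4, 2.8).

Step 2 — sample covariance matrix, S[i,j] = (1/(n-1)) · Σ_k (x_{k,i} - mean_i) · (x_{k,j} - mean_j), divisor n-1 = 4:
  S[X_1,X_1] = ((0.4)·(0.4) + (2.4)·(2.4) + (-2.6)·(-2.6) + (2.4)·(2.4) + (-2.6)·(-2.6)) / 4 = 25.2/4 = 6.3
  S[X_1,X_2] = ((0.4)·(2.2) + (2.4)·(2.2) + (-2.6)·(-0.8) + (2.4)·(-1.8) + (-2.6)·(-1.8)) / 4 = 8.6/4 = 2.15
  S[X_2,X_2] = ((2.2)·(2.2) + (2.2)·(2.2) + (-0.8)·(-0.8) + (-1.8)·(-1.8) + (-1.8)·(-1.8)) / 4 = 16.8/4 = 4.2
  S = [[6.3, 2.15],
 [2.15, 4.2]].

Step 3 — invert S. det(S) = 6.3·4.2 - (2.15)² = 21.8375.
  S^{-1} = (1/det) · [[d, -b], [-b, a]] = [[0.1923, -0.0985],
 [-0.0985, 0.2885]].

Step 4 — quadratic form (x̄ - mu_0)^T · S^{-1} · (x̄ - mu_0):
  S^{-1} · (x̄ - mu_0) = (-0.5449, 0.9456),
  (x̄ - mu_0)^T · [...] = (-1.4)·(-0.5449) + (2.8)·(0.9456) = 3.4106.

Step 5 — scale by n: T² = 5 · 3.4106 = 17.0532.

T² ≈ 17.0532


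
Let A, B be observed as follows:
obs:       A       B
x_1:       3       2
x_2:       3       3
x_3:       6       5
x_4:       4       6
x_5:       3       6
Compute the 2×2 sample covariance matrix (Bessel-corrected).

Step 1 — column means:
  mean(A) = (3 + 3 + 6 + 4 + 3) / 5 = 19/5 = 3.8
  mean(B) = (2 + 3 + 5 + 6 + 6) / 5 = 22/5 = 4.4

Step 2 — sample covariance S[i,j] = (1/(n-1)) · Σ_k (x_{k,i} - mean_i) · (x_{k,j} - mean_j), with n-1 = 4.
  S[A,A] = ((-0.8)·(-0.8) + (-0.8)·(-0.8) + (2.2)·(2.2) + (0.2)·(0.2) + (-0.8)·(-0.8)) / 4 = 6.8/4 = 1.7
  S[A,B] = ((-0.8)·(-2.4) + (-0.8)·(-1.4) + (2.2)·(0.6) + (0.2)·(1.6) + (-0.8)·(1.6)) / 4 = 3.4/4 = 0.85
  S[B,B] = ((-2.4)·(-2.4) + (-1.4)·(-1.4) + (0.6)·(0.6) + (1.6)·(1.6) + (1.6)·(1.6)) / 4 = 13.2/4 = 3.3

S is symmetric (S[j,i] = S[i,j]). Assembling:

S = [[1.7, 0.85],
 [0.85, 3.3]]


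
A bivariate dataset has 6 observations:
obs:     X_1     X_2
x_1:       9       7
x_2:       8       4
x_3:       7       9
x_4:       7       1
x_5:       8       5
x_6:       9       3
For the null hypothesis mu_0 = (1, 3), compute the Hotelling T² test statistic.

Step 1 — sample mean vector:
  mean(X_1) = (9 + 8 + 7 + 7 + 8 + 9) / 6 = 48/6 = 8
  mean(X_2) = (7 + 4 + 9 + 1 + 5 + 3) / 6 = 29/6 = 4.8333
  x̄ = (8, 4.8333),  deviation x̄ - mu_0 = (8, 4.8333) - (1, 3) = (7, 1.8333).

Step 2 — sample covariance matrix, S[i,j] = (1/(n-1)) · Σ_k (x_{k,i} - mean_i) · (x_{k,j} - mean_j), divisor n-1 = 5:
  S[X_1,X_1] = ((1)·(1) + (0)·(0) + (-1)·(-1) + (-1)·(-1) + (0)·(0) + (1)·(1)) / 5 = 4/5 = 0.8
  S[X_1,X_2] = ((1)·(2.1667) + (0)·(-0.8333) + (-1)·(4.1667) + (-1)·(-3.8333) + (0)·(0.1667) + (1)·(-1.8333)) / 5 = 0/5 = 0
  S[X_2,X_2] = ((2.1667)·(2.1667) + (-0.8333)·(-0.8333) + (4.1667)·(4.1667) + (-3.8333)·(-3.8333) + (0.1667)·(0.1667) + (-1.8333)·(-1.8333)) / 5 = 40.8333/5 = 8.1667
  S = [[0.8, 0],
 [0, 8.1667]].

Step 3 — invert S. det(S) = 0.8·8.1667 - (0)² = 6.5333.
  S^{-1} = (1/det) · [[d, -b], [-b, a]] = [[1.25, 0],
 [0, 0.1224]].

Step 4 — quadratic form (x̄ - mu_0)^T · S^{-1} · (x̄ - mu_0):
  S^{-1} · (x̄ - mu_0) = (8.75, 0.2245),
  (x̄ - mu_0)^T · [...] = (7)·(8.75) + (1.8333)·(0.2245) = 61.6616.

Step 5 — scale by n: T² = 6 · 61.6616 = 369.9694.

T² ≈ 369.9694


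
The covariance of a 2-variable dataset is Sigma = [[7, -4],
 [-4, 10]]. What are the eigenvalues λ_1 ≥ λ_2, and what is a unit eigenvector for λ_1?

Step 1 — characteristic polynomial of 2×2 Sigma:
  det(Sigma - λI) = λ² - trace · λ + det = 0.
  trace = 7 + 10 = 17, det = 7·10 - (-4)² = 54.
Step 2 — discriminant:
  Δ = trace² - 4·det = 289 - 216 = 73.
Step 3 — eigenvalues:
  λ = (trace ± √Δ)/2 = (17 ± 8.544)/2,
  λ_1 = 12.772,  λ_2 = 4.228.

Step 4 — unit eigenvector for λ_1: solve (Sigma - λ_1 I)v = 0. First row:
  (7 - 12.772)·v_x + (-4)·v_y = 0, i.e. (-5.772)·v_x + (-4)·v_y = 0,
  so v ∝ (b, λ_1 - a) = (-4, 5.772); multiply by -1 so the first entry is positive: u = (4, -5.772).
  ||u|| = √((4)² + (-5.772)²) = √(49.316) ≈ 7.0225,
  v_1 = u/||u|| ≈ (0.5696, -0.8219) (||v_1|| = 1).

λ_1 = 12.772,  λ_2 = 4.228;  v_1 ≈ (0.5696, -0.8219)


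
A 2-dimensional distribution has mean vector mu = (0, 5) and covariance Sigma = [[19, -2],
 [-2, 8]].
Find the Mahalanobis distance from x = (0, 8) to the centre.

Step 1 — centre the observation: (x - mu) = (0, 3).

Step 2 — invert Sigma. det(Sigma) = 19·8 - (-2)² = 148.
  Sigma^{-1} = (1/det) · [[d, -b], [-b, a]] = [[0.0541, 0.0135],
 [0.0135, 0.1284]].

Step 3 — form the quadratic (x - mu)^T · Sigma^{-1} · (x - mu):
  Sigma^{-1} · (x - mu) = (0.0405, 0.3851).
  (x - mu)^T · [Sigma^{-1} · (x - mu)] = (0)·(0.0405) + (3)·(0.3851) = 1.1554.

Step 4 — take square root: d = √(1.1554) ≈ 1.0749.

d(x, mu) = √(1.1554) ≈ 1.0749


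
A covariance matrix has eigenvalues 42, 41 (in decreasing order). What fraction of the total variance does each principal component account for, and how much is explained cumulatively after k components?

Step 1 — total variance = trace(Sigma) = Σ λ_i = 42 + 41 = 83.

Step 2 — fraction explained by component i = λ_i / Σ λ:
  PC1: 42/83 = 0.506
  PC2: 41/83 = 0.494

Step 3 — cumulative fraction after k components = (λ_1 + ... + λ_k) / Σ λ:
  k = 1: 42/83 = 0.506
  k = 2: (42 + 41)/83 = 83/83 = 1

Summary (fraction, with percent):

explained: PC1 0.506 (50.6%), PC2 0.494 (49.4%);  cumulative: 0.506, 1


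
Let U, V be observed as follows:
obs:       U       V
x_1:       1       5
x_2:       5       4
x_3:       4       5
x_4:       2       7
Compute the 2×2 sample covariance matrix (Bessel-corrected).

Step 1 — column means:
  mean(U) = (1 + 5 + 4 + 2) / 4 = 12/4 = 3
  mean(V) = (5 + 4 + 5 + 7) / 4 = 21/4 = 5.25

Step 2 — sample covariance S[i,j] = (1/(n-1)) · Σ_k (x_{k,i} - mean_i) · (x_{k,j} - mean_j), with n-1 = 3.
  S[U,U] = ((-2)·(-2) + (2)·(2) + (1)·(1) + (-1)·(-1)) / 3 = 10/3 = 3.3333
  S[U,V] = ((-2)·(-0.25) + (2)·(-1.25) + (1)·(-0.25) + (-1)·(1.75)) / 3 = -4/3 = -1.3333
  S[V,V] = ((-0.25)·(-0.25) + (-1.25)·(-1.25) + (-0.25)·(-0.25) + (1.75)·(1.75)) / 3 = 4.75/3 = 1.5833

S is symmetric (S[j,i] = S[i,j]). Assembling:

S = [[3.3333, -1.3333],
 [-1.3333, 1.5833]]


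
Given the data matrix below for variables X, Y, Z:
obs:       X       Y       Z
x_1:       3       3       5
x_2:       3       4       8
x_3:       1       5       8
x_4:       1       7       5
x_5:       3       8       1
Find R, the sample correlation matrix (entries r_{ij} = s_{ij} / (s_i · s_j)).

Step 1 — column means:
  mean(X) = (3 + 3 + 1 + 1 + 3) / 5 = 11/5 = 2.2
  mean(Y) = (3 + 4 + 5 + 7 + 8) / 5 = 27/5 = 5.4
  mean(Z) = (5 + 8 + 8 + 5 + 1) / 5 = 27/5 = 5.4

Step 2 — sample variances and covariances s[i,j] = (1/(n-1)) · Σ_k (x_{k,i} - mean_i) · (x_{k,j} - mean_j), with n-1 = 4:
  s[X,X] = ((0.8)·(0.8) + (0.8)·(0.8) + (-1.2)·(-1.2) + (-1.2)·(-1.2) + (0.8)·(0.8)) / 4 = 4.8/4 = 1.2
  s[X,Y] = ((0.8)·(-2.4) + (0.8)·(-1.4) + (-1.2)·(-0.4) + (-1.2)·(1.6) + (0.8)·(2.6)) / 4 = -2.4/4 = -0.6
  s[X,Z] = ((0.8)·(-0.4) + (0.8)·(2.6) + (-1.2)·(2.6) + (-1.2)·(-0.4) + (0.8)·(-4.4)) / 4 = -4.4/4 = -1.1
  s[Y,Y] = ((-2.4)·(-2.4) + (-1.4)·(-1.4) + (-0.4)·(-0.4) + (1.6)·(1.6) + (2.6)·(2.6)) / 4 = 17.2/4 = 4.3
  s[Y,Z] = ((-2.4)·(-0.4) + (-1.4)·(2.6) + (-0.4)·(2.6) + (1.6)·(-0.4) + (2.6)·(-4.4)) / 4 = -15.8/4 = -3.95
  s[Z,Z] = ((-0.4)·(-0.4) + (2.6)·(2.6) + (2.6)·(2.6) + (-0.4)·(-0.4) + (-4.4)·(-4.4)) / 4 = 33.2/4 = 8.3
  Sample standard deviations s_i = √(s[i,i]):
  s(X) = √(1.2) = 1.0954
  s(Y) = √(4.3) = 2.0736
  s(Z) = √(8.3) = 2.881

Step 3 — r_{ij} = s_{ij} / (s_i · s_j):
  r[X,X] = 1 (diagonal).
  r[X,Y] = -0.6 / (1.0954 · 2.0736) = -0.6 / 2.2716 = -0.2641
  r[X,Z] = -1.1 / (1.0954 · 2.881) = -1.1 / 3.1559 = -0.3485
  r[Y,Y] = 1 (diagonal).
  r[Y,Z] = -3.95 / (2.0736 · 2.881) = -3.95 / 5.9741 = -0.6612
  r[Z,Z] = 1 (diagonal).

R is symmetric with unit diagonal. Assembling:

R = [[1, -0.2641, -0.3485],
 [-0.2641, 1, -0.6612],
 [-0.3485, -0.6612, 1]]


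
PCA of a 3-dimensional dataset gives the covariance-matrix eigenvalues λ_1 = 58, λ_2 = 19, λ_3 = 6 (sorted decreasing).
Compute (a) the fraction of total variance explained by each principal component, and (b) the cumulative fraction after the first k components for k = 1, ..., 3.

Step 1 — total variance = trace(Sigma) = Σ λ_i = 58 + 19 + 6 = 83.

Step 2 — fraction explained by component i = λ_i / Σ λ:
  PC1: 58/83 = 0.6988
  PC2: 19/83 = 0.2289
  PC3: 6/83 = 0.0723

Step 3 — cumulative fraction after k components = (λ_1 + ... + λ_k) / Σ λ:
  k = 1: 58/83 = 0.6988
  k = 2: (58 + 19)/83 = 77/83 = 0.9277
  k = 3: (58 + 19 + 6)/83 = 83/83 = 1

Summary (fraction, with percent):

explained: PC1 0.6988 (69.88%), PC2 0.2289 (22.89%), PC3 0.0723 (7.23%);  cumulative: 0.6988, 0.9277, 1


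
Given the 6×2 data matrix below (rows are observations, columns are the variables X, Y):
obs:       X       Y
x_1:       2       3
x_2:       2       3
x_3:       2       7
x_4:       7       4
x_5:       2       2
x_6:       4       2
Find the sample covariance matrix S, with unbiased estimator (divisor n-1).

Step 1 — column means:
  mean(X) = (2 + 2 + 2 + 7 + 2 + 4) / 6 = 19/6 = 3.1667
  mean(Y) = (3 + 3 + 7 + 4 + 2 + 2) / 6 = 21/6 = 3.5

Step 2 — sample covariance S[i,j] = (1/(n-1)) · Σ_k (x_{k,i} - mean_i) · (x_{k,j} - mean_j), with n-1 = 5.
  S[X,X] = ((-1.1667)·(-1.1667) + (-1.1667)·(-1.1667) + (-1.1667)·(-1.1667) + (3.8333)·(3.8333) + (-1.1667)·(-1.1667) + (0.8333)·(0.8333)) / 5 = 20.8333/5 = 4.1667
  S[X,Y] = ((-1.1667)·(-0.5) + (-1.1667)·(-0.5) + (-1.1667)·(3.5) + (3.8333)·(0.5) + (-1.1667)·(-1.5) + (0.8333)·(-1.5)) / 5 = -0.5/5 = -0.1
  S[Y,Y] = ((-0.5)·(-0.5) + (-0.5)·(-0.5) + (3.5)·(3.5) + (0.5)·(0.5) + (-1.5)·(-1.5) + (-1.5)·(-1.5)) / 5 = 17.5/5 = 3.5

S is symmetric (S[j,i] = S[i,j]). Assembling:

S = [[4.1667, -0.1],
 [-0.1, 3.5]]


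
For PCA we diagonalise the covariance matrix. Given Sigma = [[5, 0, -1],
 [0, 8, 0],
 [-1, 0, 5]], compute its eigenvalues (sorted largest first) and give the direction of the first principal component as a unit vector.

Step 1 — characteristic polynomial p(λ) = det(λI - Sigma) = λ³ - tr·λ² + c_1·λ - det, where tr = trace, c_1 = sum of the principal 2×2 minors, det = det(Sigma):
  tr = 5 + 8 + 5 = 18,
  c_1 = (5·8 - (0)²) + (5·5 - (-1)²) + (8·5 - (0)²) = 40 + 24 + 40 = 104,
  det = 5·(8·5 - (0)²) - (0)·((0)·5 - (0)·(-1)) + (-1)·((0)·(0) - 8·(-1)) = 5·(40) - (0)·(0) + (-1)·(8) = 192.
  So p(λ) = λ³ - 18λ² + 104λ - 192.
Step 2 — look for an integer root (rational root theorem: any rational root is an integer divisor of 192). Testing λ = 4:
  p(4) = 64 - 288 + 416 - 192 = 0  ✓
  Dividing out (λ - 4): p(λ) = (λ - 4)(λ² - 14λ + 48).
Step 3 — remaining eigenvalues from the quadratic λ² - 14λ + 48 = 0:
  Δ = 14² - 4·48 = 196 - 192 = 4,  λ = (14 ± √4)/2 = (14 ± 2)/2 = 8 or 6.
  Sorted: λ_1 = 8,  λ_2 = 6,  λ_3 = 4  (check: sum = 18 = tr ✓).

Step 4 — unit eigenvector for λ_1 = 8: v spans the null space of (Sigma - λ_1 I), whose rows are
  r_1 = (-3, 0, -1),  r_2 = (0, 0, 0),  r_3 = (-1, 0, -3).
  v is orthogonal to every row, so take v ∝ r_1 × r_3 = ((0)·(-3) - (-1)·(0), (-1)·(-1) - (-3)·(-3), (-3)·(0) - (0)·(-1)) = (0, -8, 0).
  Rescale (divide by 8; multiply by -1 so the first nonzero entry is positive): u = (0, 1, 0).
  ||u|| = √((0)² + (1)² + (0)²) = √(1) = 1,  v_1 = u/||u|| ≈ (0, 1, 0) (||v_1|| = 1).

λ_1 = 8,  λ_2 = 6,  λ_3 = 4;  v_1 ≈ (0, 1, 0)


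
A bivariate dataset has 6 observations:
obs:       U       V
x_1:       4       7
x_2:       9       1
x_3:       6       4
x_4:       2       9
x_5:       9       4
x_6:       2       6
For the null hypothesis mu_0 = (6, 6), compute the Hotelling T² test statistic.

Step 1 — sample mean vector:
  mean(U) = (4 + 9 + 6 + 2 + 9 + 2) / 6 = 32/6 = 5.3333
  mean(V) = (7 + 1 + 4 + 9 + 4 + 6) / 6 = 31/6 = 5.1667
  x̄ = (5.3333, 5.1667),  deviation x̄ - mu_0 = (5.3333, 5.1667) - (6, 6) = (-0.6667, -0.8333).

Step 2 — sample covariance matrix, S[i,j] = (1/(n-1)) · Σ_k (x_{k,i} - mean_i) · (x_{k,j} - mean_j), divisor n-1 = 5:
  S[U,U] = ((-1.3333)·(-1.3333) + (3.6667)·(3.6667) + (0.6667)·(0.6667) + (-3.3333)·(-3.3333) + (3.6667)·(3.6667) + (-3.3333)·(-3.3333)) / 5 = 51.3333/5 = 10.2667
  S[U,V] = ((-1.3333)·(1.8333) + (3.6667)·(-4.1667) + (0.6667)·(-1.1667) + (-3.3333)·(3.8333) + (3.6667)·(-1.1667) + (-3.3333)·(0.8333)) / 5 = -38.3333/5 = -7.6667
  S[V,V] = ((1.8333)·(1.8333) + (-4.1667)·(-4.1667) + (-1.1667)·(-1.1667) + (3.8333)·(3.8333) + (-1.1667)·(-1.1667) + (0.8333)·(0.8333)) / 5 = 38.8333/5 = 7.7667
  S = [[10.2667, -7.6667],
 [-7.6667, 7.7667]].

Step 3 — invert S. det(S) = 10.2667·7.7667 - (-7.6667)² = 20.96.
  S^{-1} = (1/det) · [[d, -b], [-b, a]] = [[0.3705, 0.3658],
 [0.3658, 0.4898]].

Step 4 — quadratic form (x̄ - mu_0)^T · S^{-1} · (x̄ - mu_0):
  S^{-1} · (x̄ - mu_0) = (-0.5518, -0.652),
  (x̄ - mu_0)^T · [...] = (-0.6667)·(-0.5518) + (-0.8333)·(-0.652) = 0.9113.

Step 5 — scale by n: T² = 6 · 0.9113 = 5.4676.

T² ≈ 5.4676


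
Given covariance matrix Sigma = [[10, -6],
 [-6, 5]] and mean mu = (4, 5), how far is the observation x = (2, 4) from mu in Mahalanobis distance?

Step 1 — centre the observation: (x - mu) = (-2, -1).

Step 2 — invert Sigma. det(Sigma) = 10·5 - (-6)² = 14.
  Sigma^{-1} = (1/det) · [[d, -b], [-b, a]] = [[0.3571, 0.4286],
 [0.4286, 0.7143]].

Step 3 — form the quadratic (x - mu)^T · Sigma^{-1} · (x - mu):
  Sigma^{-1} · (x - mu) = (-1.1429, -1.5714).
  (x - mu)^T · [Sigma^{-1} · (x - mu)] = (-2)·(-1.1429) + (-1)·(-1.5714) = 3.8571.

Step 4 — take square root: d = √(3.8571) ≈ 1.964.

d(x, mu) = √(3.8571) ≈ 1.964


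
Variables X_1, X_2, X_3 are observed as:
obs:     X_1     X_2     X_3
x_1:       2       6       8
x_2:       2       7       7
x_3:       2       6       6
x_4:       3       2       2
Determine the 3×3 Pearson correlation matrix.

Step 1 — column means:
  mean(X_1) = (2 + 2 + 2 + 3) / 4 = 9/4 = 2.25
  mean(X_2) = (6 + 7 + 6 + 2) / 4 = 21/4 = 5.25
  mean(X_3) = (8 + 7 + 6 + 2) / 4 = 23/4 = 5.75

Step 2 — sample variances and covariances s[i,j] = (1/(n-1)) · Σ_k (x_{k,i} - mean_i) · (x_{k,j} - mean_j), with n-1 = 3:
  s[X_1,X_1] = ((-0.25)·(-0.25) + (-0.25)·(-0.25) + (-0.25)·(-0.25) + (0.75)·(0.75)) / 3 = 0.75/3 = 0.25
  s[X_1,X_2] = ((-0.25)·(0.75) + (-0.25)·(1.75) + (-0.25)·(0.75) + (0.75)·(-3.25)) / 3 = -3.25/3 = -1.0833
  s[X_1,X_3] = ((-0.25)·(2.25) + (-0.25)·(1.25) + (-0.25)·(0.25) + (0.75)·(-3.75)) / 3 = -3.75/3 = -1.25
  s[X_2,X_2] = ((0.75)·(0.75) + (1.75)·(1.75) + (0.75)·(0.75) + (-3.25)·(-3.25)) / 3 = 14.75/3 = 4.9167
  s[X_2,X_3] = ((0.75)·(2.25) + (1.75)·(1.25) + (0.75)·(0.25) + (-3.25)·(-3.75)) / 3 = 16.25/3 = 5.4167
  s[X_3,X_3] = ((2.25)·(2.25) + (1.25)·(1.25) + (0.25)·(0.25) + (-3.75)·(-3.75)) / 3 = 20.75/3 = 6.9167
  Sample standard deviations s_i = √(s[i,i]):
  s(X_1) = √(0.25) = 0.5
  s(X_2) = √(4.9167) = 2.2174
  s(X_3) = √(6.9167) = 2.63

Step 3 — r_{ij} = s_{ij} / (s_i · s_j):
  r[X_1,X_1] = 1 (diagonal).
  r[X_1,X_2] = -1.0833 / (0.5 · 2.2174) = -1.0833 / 1.1087 = -0.9771
  r[X_1,X_3] = -1.25 / (0.5 · 2.63) = -1.25 / 1.315 = -0.9506
  r[X_2,X_2] = 1 (diagonal).
  r[X_2,X_3] = 5.4167 / (2.2174 · 2.63) = 5.4167 / 5.8315 = 0.9289
  r[X_3,X_3] = 1 (diagonal).

R is symmetric with unit diagonal. Assembling:

R = [[1, -0.9771, -0.9506],
 [-0.9771, 1, 0.9289],
 [-0.9506, 0.9289, 1]]


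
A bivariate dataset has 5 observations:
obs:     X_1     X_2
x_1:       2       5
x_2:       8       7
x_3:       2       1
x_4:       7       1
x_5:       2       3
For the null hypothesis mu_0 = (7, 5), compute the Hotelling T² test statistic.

Step 1 — sample mean vector:
  mean(X_1) = (2 + 8 + 2 + 7 + 2) / 5 = 21/5 = 4.2
  mean(X_2) = (5 + 7 + 1 + 1 + 3) / 5 = 17/5 = 3.4
  x̄ = (4.2, 3.4),  deviation x̄ - mu_0 = (4.2, 3.4) - (7, 5) = (-2.8, -1.6).

Step 2 — sample covariance matrix, S[i,j] = (1/(n-1)) · Σ_k (x_{k,i} - mean_i) · (x_{k,j} - mean_j), divisor n-1 = 4:
  S[X_1,X_1] = ((-2.2)·(-2.2) + (3.8)·(3.8) + (-2.2)·(-2.2) + (2.8)·(2.8) + (-2.2)·(-2.2)) / 4 = 36.8/4 = 9.2
  S[X_1,X_2] = ((-2.2)·(1.6) + (3.8)·(3.6) + (-2.2)·(-2.4) + (2.8)·(-2.4) + (-2.2)·(-0.4)) / 4 = 9.6/4 = 2.4
  S[X_2,X_2] = ((1.6)·(1.6) + (3.6)·(3.6) + (-2.4)·(-2.4) + (-2.4)·(-2.4) + (-0.4)·(-0.4)) / 4 = 27.2/4 = 6.8
  S = [[9.2, 2.4],
 [2.4, 6.8]].

Step 3 — invert S. det(S) = 9.2·6.8 - (2.4)² = 56.8.
  S^{-1} = (1/det) · [[d, -b], [-b, a]] = [[0.1197, -0.0423],
 [-0.0423, 0.162]].

Step 4 — quadratic form (x̄ - mu_0)^T · S^{-1} · (x̄ - mu_0):
  S^{-1} · (x̄ - mu_0) = (-0.2676, -0.1408),
  (x̄ - mu_0)^T · [...] = (-2.8)·(-0.2676) + (-1.6)·(-0.1408) = 0.9746.

Step 5 — scale by n: T² = 5 · 0.9746 = 4.8732.

T² ≈ 4.8732
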